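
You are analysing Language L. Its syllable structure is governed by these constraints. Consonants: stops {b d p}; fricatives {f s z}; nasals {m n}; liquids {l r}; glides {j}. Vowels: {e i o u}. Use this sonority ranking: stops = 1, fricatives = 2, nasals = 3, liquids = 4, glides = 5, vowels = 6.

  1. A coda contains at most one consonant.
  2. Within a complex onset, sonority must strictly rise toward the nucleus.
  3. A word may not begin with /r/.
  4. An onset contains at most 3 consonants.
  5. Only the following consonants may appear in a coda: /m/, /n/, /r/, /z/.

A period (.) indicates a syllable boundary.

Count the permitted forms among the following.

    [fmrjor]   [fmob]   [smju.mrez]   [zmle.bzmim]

[fmrjor] — violates constraint 4: syllable 1 onset /fmrj/ has 4 consonants (> 3) → not permitted
[fmob] — violates constraint 5: syllable 1 coda contains /b/, which is not a licensed coda consonant → not permitted
[smju.mrez] — σ1 onset /smj/ (2→3→5 rises), coda /∅/ ok; σ2 onset /mr/ (3→4 rises), coda /z/ ok → permitted
[zmle.bzmim] — σ1 onset /zml/ (2→3→4 rises), coda /∅/ ok; σ2 onset /bzm/ (1→2→3 rises), coda /m/ ok → permitted
Permitted: [smju.mrez], [zmle.bzmim] → 2.

2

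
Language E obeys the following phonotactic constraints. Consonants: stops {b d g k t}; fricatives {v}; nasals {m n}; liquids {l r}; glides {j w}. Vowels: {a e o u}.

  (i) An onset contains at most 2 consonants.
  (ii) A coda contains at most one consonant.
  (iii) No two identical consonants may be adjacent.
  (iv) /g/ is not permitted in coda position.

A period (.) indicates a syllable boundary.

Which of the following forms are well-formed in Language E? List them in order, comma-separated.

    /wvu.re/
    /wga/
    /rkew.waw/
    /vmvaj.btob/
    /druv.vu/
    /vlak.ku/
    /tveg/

/wvu.re/, /wga/

/wvu.re/ — σ1 onset /wv/ (2C), coda /∅/ ok; σ2 onset /r/, coda /∅/ ok → well-formed
/wga/ — σ1 onset /wg/ (2C), coda /∅/ ok → well-formed
/rkew.waw/ — violates constraint (iii): adjacent identical consonants /ww/ → ill-formed
/vmvaj.btob/ — violates constraint (i): syllable 1 onset /vmv/ has 3 consonants (> 2) → ill-formed
/druv.vu/ — violates constraint (iii): adjacent identical consonants /vv/ → ill-formed
/vlak.ku/ — violates constraint (iii): adjacent identical consonants /kk/ → ill-formed
/tveg/ — violates constraint (iv): syllable 1 coda contains /g/ → ill-formed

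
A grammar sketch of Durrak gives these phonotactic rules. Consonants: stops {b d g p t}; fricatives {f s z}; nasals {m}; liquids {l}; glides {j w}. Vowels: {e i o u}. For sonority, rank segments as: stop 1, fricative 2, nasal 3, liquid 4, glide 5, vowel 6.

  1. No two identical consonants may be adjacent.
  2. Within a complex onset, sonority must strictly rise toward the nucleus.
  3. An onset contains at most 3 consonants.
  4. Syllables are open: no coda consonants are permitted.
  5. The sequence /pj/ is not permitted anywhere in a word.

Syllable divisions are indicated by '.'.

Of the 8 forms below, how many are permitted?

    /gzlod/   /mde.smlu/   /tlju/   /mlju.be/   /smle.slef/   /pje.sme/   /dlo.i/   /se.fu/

/gzlod/ — violates constraint 4: syllable 1 coda /d/ has 1 consonant (> 0) → not permitted
/mde.smlu/ — violates constraint 2: syllable 1 onset /md/: /m/ (nasal, 3) → /d/ (stop, 1) does not rise → not permitted
/tlju/ — σ1 onset /tlj/ (1→4→5 rises), coda /∅/ ok → permitted
/mlju.be/ — σ1 onset /mlj/ (3→4→5 rises), coda /∅/ ok; σ2 onset /b/, coda /∅/ ok → permitted
/smle.slef/ — violates constraint 4: syllable 2 coda /f/ has 1 consonant (> 0) → not permitted
/pje.sme/ — violates constraint 5: contains banned sequence /pj/ → not permitted
/dlo.i/ — σ1 onset /dl/ (1→4 rises), coda /∅/ ok; σ2 onset /∅/, coda /∅/ ok → permitted
/se.fu/ — σ1 onset /s/, coda /∅/ ok; σ2 onset /f/, coda /∅/ ok → permitted
Permitted: /tlju/, /mlju.be/, /dlo.i/, /se.fu/ → 4.

4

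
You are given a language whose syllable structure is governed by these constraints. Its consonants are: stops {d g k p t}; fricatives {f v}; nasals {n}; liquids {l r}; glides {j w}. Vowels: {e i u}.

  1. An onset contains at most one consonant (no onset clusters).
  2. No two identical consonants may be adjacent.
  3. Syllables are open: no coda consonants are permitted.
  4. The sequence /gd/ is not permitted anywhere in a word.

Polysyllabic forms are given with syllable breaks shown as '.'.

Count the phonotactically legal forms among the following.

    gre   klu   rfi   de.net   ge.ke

1

gre — violates constraint 1: syllable 1 onset /gr/ has 2 consonants (> 1) → phonotactically illegal
klu — violates constraint 1: syllable 1 onset /kl/ has 2 consonants (> 1) → phonotactically illegal
rfi — violates constraint 1: syllable 1 onset /rf/ has 2 consonants (> 1) → phonotactically illegal
de.net — violates constraint 3: syllable 2 coda /t/ has 1 consonant (> 0) → phonotactically illegal
ge.ke — σ1 onset /g/, coda /∅/ ok; σ2 onset /k/, coda /∅/ ok → phonotactically legal
Phonotactically legal: ge.ke → 1.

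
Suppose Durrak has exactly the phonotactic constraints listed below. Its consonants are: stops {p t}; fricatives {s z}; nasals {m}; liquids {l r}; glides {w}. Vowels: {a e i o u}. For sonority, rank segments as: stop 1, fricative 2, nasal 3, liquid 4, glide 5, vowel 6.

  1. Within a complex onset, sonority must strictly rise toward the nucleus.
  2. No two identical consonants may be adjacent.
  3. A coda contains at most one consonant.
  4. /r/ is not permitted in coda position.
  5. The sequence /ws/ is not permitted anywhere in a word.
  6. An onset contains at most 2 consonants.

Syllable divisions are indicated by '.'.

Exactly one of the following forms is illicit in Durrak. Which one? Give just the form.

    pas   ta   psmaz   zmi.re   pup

psmaz

pas — σ1 onset /p/, coda /s/ ok → licit
ta — σ1 onset /t/, coda /∅/ ok → licit
psmaz — violates constraint 6: syllable 1 onset /psm/ has 3 consonants (> 2) → illicit
zmi.re — σ1 onset /zm/ (2→3 rises), coda /∅/ ok; σ2 onset /r/, coda /∅/ ok → licit
pup — σ1 onset /p/, coda /p/ ok → licit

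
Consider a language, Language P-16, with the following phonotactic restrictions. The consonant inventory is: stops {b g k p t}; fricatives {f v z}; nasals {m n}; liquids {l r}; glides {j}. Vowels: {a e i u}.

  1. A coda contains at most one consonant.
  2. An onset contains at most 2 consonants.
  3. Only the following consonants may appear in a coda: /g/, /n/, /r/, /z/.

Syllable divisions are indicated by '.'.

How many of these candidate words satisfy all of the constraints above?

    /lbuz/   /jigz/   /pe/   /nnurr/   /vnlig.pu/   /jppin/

2

/lbuz/ — σ1 onset /lb/ (2C), coda /z/ ok → phonotactically legal
/jigz/ — violates constraint 1: syllable 1 coda /gz/ has 2 consonants (> 1) → phonotactically illegal
/pe/ — σ1 onset /p/, coda /∅/ ok → phonotactically legal
/nnurr/ — violates constraint 1: syllable 1 coda /rr/ has 2 consonants (> 1) → phonotactically illegal
/vnlig.pu/ — violates constraint 2: syllable 1 onset /vnl/ has 3 consonants (> 2) → phonotactically illegal
/jppin/ — violates constraint 2: syllable 1 onset /jpp/ has 3 consonants (> 2) → phonotactically illegal
Phonotactically legal: /lbuz/, /pe/ → 2.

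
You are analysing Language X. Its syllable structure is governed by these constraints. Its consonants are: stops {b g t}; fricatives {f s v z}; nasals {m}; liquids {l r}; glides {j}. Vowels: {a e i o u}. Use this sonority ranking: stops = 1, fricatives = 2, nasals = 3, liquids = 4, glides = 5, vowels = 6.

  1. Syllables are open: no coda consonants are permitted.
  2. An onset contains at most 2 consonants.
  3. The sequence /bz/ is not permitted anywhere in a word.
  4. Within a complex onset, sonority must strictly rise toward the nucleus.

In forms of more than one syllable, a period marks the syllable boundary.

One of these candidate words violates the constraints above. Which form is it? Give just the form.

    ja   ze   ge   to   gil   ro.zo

gil

ja — σ1 onset /j/, coda /∅/ ok → licit
ze — σ1 onset /z/, coda /∅/ ok → licit
ge — σ1 onset /g/, coda /∅/ ok → licit
to — σ1 onset /t/, coda /∅/ ok → licit
gil — violates constraint 1: syllable 1 coda /l/ has 1 consonant (> 0) → illicit
ro.zo — σ1 onset /r/, coda /∅/ ok; σ2 onset /z/, coda /∅/ ok → licit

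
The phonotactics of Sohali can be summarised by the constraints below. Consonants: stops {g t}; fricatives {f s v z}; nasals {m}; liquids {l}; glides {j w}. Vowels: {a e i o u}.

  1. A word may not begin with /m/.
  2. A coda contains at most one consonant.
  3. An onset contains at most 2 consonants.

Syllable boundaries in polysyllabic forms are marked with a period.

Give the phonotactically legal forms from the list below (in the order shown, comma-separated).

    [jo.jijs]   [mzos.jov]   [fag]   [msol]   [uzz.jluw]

[fag]

[jo.jijs] — violates constraint 2: syllable 2 coda /js/ has 2 consonants (> 1) → phonotactically illegal
[mzos.jov] — violates constraint 1: word begins with /m/ → phonotactically illegal
[fag] — σ1 onset /f/, coda /g/ ok → phonotactically legal
[msol] — violates constraint 1: word begins with /m/ → phonotactically illegal
[uzz.jluw] — violates constraint 2: syllable 1 coda /zz/ has 2 consonants (> 1) → phonotactically illegal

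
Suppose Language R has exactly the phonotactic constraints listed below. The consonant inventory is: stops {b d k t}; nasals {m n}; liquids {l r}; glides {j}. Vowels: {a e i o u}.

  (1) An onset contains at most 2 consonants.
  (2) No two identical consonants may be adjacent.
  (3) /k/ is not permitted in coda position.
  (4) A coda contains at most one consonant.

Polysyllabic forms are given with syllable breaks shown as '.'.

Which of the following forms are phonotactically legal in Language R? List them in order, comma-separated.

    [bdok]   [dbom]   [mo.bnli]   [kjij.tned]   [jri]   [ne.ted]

[bdok] — violates constraint 3: syllable 1 coda contains /k/ → phonotactically illegal
[dbom] — σ1 onset /db/ (2C), coda /m/ ok → phonotactically legal
[mo.bnli] — violates constraint 1: syllable 2 onset /bnl/ has 3 consonants (> 2) → phonotactically illegal
[kjij.tned] — σ1 onset /kj/ (2C), coda /j/ ok; σ2 onset /tn/ (2C), coda /d/ ok → phonotactically legal
[jri] — σ1 onset /jr/ (2C), coda /∅/ ok → phonotactically legal
[ne.ted] — σ1 onset /n/, coda /∅/ ok; σ2 onset /t/, coda /d/ ok → phonotactically legal

[dbom], [kjij.tned], [jri], [ne.ted]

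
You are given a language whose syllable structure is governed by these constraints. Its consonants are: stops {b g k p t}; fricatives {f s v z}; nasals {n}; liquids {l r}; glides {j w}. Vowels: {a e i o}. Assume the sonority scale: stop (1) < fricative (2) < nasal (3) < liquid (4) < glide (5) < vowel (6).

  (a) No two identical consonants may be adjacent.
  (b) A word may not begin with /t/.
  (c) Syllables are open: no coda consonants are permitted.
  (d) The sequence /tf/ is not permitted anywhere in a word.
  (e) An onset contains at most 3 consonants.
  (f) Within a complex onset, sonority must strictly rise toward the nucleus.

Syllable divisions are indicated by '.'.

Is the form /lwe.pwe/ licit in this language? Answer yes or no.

/lwe.pwe/ — σ1 onset /lw/ (4→5 rises), coda /∅/ ok; σ2 onset /pw/ (1→5 rises), coda /∅/ ok → licit

yes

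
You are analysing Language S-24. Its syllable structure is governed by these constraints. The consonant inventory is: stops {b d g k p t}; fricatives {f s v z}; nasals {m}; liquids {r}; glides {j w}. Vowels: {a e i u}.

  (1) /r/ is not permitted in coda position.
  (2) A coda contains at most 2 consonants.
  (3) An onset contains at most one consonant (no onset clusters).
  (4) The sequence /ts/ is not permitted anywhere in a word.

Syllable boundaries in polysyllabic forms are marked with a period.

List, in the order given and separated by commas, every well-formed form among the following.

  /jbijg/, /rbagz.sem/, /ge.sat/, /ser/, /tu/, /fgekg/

/ge.sat/, /tu/

/jbijg/ — violates constraint 3: syllable 1 onset /jb/ has 2 consonants (> 1) → ill-formed
/rbagz.sem/ — violates constraint 3: syllable 1 onset /rb/ has 2 consonants (> 1) → ill-formed
/ge.sat/ — σ1 onset /g/, coda /∅/ ok; σ2 onset /s/, coda /t/ ok → well-formed
/ser/ — violates constraint 1: syllable 1 coda contains /r/ → ill-formed
/tu/ — σ1 onset /t/, coda /∅/ ok → well-formed
/fgekg/ — violates constraint 3: syllable 1 onset /fg/ has 2 consonants (> 1) → ill-formed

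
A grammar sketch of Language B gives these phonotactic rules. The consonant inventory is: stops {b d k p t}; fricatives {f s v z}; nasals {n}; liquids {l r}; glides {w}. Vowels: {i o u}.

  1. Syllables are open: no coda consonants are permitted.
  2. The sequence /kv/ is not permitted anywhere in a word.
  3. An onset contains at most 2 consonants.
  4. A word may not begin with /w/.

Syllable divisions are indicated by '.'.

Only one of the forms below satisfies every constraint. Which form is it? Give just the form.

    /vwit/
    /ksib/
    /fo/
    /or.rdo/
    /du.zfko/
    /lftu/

/vwit/ — violates constraint 1: syllable 1 coda /t/ has 1 consonant (> 0) → phonotactically illegal
/ksib/ — violates constraint 1: syllable 1 coda /b/ has 1 consonant (> 0) → phonotactically illegal
/fo/ — σ1 onset /f/, coda /∅/ ok → phonotactically legal
/or.rdo/ — violates constraint 1: syllable 1 coda /r/ has 1 consonant (> 0) → phonotactically illegal
/du.zfko/ — violates constraint 3: syllable 2 onset /zfk/ has 3 consonants (> 2) → phonotactically illegal
/lftu/ — violates constraint 3: syllable 1 onset /lft/ has 3 consonants (> 2) → phonotactically illegal

/fo/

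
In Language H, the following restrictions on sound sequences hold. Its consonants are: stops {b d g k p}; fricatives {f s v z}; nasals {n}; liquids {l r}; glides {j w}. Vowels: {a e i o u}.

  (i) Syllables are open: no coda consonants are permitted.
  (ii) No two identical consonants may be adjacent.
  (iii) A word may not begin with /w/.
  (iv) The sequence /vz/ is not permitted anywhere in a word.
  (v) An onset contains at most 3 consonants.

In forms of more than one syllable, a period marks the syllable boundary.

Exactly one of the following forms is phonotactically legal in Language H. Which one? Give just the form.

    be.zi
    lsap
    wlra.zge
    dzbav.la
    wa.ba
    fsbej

be.zi — σ1 onset /b/, coda /∅/ ok; σ2 onset /z/, coda /∅/ ok → phonotactically legal
lsap — violates constraint (i): syllable 1 coda /p/ has 1 consonant (> 0) → phonotactically illegal
wlra.zge — violates constraint (iii): word begins with /w/ → phonotactically illegal
dzbav.la — violates constraint (i): syllable 1 coda /v/ has 1 consonant (> 0) → phonotactically illegal
wa.ba — violates constraint (iii): word begins with /w/ → phonotactically illegal
fsbej — violates constraint (i): syllable 1 coda /j/ has 1 consonant (> 0) → phonotactically illegal

be.zi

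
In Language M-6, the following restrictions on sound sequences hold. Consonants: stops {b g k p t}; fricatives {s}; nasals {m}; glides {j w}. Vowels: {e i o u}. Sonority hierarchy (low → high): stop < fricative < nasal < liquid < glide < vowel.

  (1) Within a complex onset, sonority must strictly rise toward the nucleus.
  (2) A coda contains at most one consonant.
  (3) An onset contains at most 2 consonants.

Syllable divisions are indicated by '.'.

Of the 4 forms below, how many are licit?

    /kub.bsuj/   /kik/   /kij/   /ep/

4

/kub.bsuj/ — σ1 onset /k/, coda /b/ ok; σ2 onset /bs/ (1→2 rises), coda /j/ ok → licit
/kik/ — σ1 onset /k/, coda /k/ ok → licit
/kij/ — σ1 onset /k/, coda /j/ ok → licit
/ep/ — σ1 onset /∅/, coda /p/ ok → licit
Licit: /kub.bsuj/, /kik/, /kij/, /ep/ → 4.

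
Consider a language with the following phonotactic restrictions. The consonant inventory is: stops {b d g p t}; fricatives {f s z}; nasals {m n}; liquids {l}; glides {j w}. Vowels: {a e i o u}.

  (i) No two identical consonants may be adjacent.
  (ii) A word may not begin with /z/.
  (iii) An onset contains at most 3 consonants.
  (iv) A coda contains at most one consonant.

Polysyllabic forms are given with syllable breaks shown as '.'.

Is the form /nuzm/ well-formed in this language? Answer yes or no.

no

/nuzm/ — violates constraint (iv): syllable 1 coda /zm/ has 2 consonants (> 1) → ill-formed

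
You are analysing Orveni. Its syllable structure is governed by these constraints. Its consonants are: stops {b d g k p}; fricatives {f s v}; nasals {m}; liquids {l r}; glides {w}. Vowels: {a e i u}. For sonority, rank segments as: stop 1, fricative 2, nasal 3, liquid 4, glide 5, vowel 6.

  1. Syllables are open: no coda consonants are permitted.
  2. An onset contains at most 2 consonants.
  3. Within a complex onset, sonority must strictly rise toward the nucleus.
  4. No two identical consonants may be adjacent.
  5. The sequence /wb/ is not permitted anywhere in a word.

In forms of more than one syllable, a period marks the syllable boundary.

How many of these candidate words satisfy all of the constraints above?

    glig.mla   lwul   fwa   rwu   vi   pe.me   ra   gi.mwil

glig.mla — violates constraint 1: syllable 1 coda /g/ has 1 consonant (> 0) → ill-formed
lwul — violates constraint 1: syllable 1 coda /l/ has 1 consonant (> 0) → ill-formed
fwa — σ1 onset /fw/ (2→5 rises), coda /∅/ ok → well-formed
rwu — σ1 onset /rw/ (4→5 rises), coda /∅/ ok → well-formed
vi — σ1 onset /v/, coda /∅/ ok → well-formed
pe.me — σ1 onset /p/, coda /∅/ ok; σ2 onset /m/, coda /∅/ ok → well-formed
ra — σ1 onset /r/, coda /∅/ ok → well-formed
gi.mwil — violates constraint 1: syllable 2 coda /l/ has 1 consonant (> 0) → ill-formed
Well-formed: fwa, rwu, vi, pe.me, ra → 5.

5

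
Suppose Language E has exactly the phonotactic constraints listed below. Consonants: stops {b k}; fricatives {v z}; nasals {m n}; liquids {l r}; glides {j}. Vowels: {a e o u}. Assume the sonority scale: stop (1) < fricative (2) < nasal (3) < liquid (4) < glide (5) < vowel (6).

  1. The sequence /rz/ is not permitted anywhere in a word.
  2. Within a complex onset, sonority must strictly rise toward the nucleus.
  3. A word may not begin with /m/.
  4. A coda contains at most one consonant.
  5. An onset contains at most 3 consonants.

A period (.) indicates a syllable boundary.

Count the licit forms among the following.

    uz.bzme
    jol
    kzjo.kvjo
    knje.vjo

uz.bzme — σ1 onset /∅/, coda /z/ ok; σ2 onset /bzm/ (1→2→3 rises), coda /∅/ ok → licit
jol — σ1 onset /j/, coda /l/ ok → licit
kzjo.kvjo — σ1 onset /kzj/ (1→2→5 rises), coda /∅/ ok; σ2 onset /kvj/ (1→2→5 rises), coda /∅/ ok → licit
knje.vjo — σ1 onset /knj/ (1→3→5 rises), coda /∅/ ok; σ2 onset /vj/ (2→5 rises), coda /∅/ ok → licit
Licit: uz.bzme, jol, kzjo.kvjo, knje.vjo → 4.

4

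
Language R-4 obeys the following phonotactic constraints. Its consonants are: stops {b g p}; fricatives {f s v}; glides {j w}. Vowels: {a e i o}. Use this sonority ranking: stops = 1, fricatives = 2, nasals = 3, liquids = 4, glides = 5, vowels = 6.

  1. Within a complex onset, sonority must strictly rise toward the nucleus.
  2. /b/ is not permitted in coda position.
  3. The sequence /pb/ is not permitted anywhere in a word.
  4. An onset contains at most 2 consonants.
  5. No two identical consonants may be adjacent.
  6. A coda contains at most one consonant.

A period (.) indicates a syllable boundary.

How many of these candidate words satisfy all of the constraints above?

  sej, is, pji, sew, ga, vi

6

sej — σ1 onset /s/, coda /j/ ok → licit
is — σ1 onset /∅/, coda /s/ ok → licit
pji — σ1 onset /pj/ (1→5 rises), coda /∅/ ok → licit
sew — σ1 onset /s/, coda /w/ ok → licit
ga — σ1 onset /g/, coda /∅/ ok → licit
vi — σ1 onset /v/, coda /∅/ ok → licit
Licit: sej, is, pji, sew, ga, vi → 6.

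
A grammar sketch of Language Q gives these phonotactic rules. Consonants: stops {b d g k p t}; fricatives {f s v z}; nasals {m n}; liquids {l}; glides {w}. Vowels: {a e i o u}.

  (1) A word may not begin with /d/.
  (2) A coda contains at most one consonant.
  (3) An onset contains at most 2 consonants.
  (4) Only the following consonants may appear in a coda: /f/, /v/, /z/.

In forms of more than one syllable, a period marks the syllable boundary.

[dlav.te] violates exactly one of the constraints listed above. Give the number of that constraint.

1

[dlav.te]: word begins with /d/.
This is a violation of constraint 1: "A word may not begin with /d/."
The remaining constraints (2, 3, 4) are satisfied.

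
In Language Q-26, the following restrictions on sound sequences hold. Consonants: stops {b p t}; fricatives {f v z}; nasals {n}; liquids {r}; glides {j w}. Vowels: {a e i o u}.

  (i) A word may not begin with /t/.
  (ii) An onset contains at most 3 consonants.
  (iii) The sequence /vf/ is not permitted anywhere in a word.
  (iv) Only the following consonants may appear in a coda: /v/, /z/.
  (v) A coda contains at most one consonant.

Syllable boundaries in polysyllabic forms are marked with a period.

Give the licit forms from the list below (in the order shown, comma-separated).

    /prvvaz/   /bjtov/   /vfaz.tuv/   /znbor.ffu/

/prvvaz/ — violates constraint (ii): syllable 1 onset /prvv/ has 4 consonants (> 3) → illicit
/bjtov/ — σ1 onset /bjt/ (3C), coda /v/ ok → licit
/vfaz.tuv/ — violates constraint (iii): contains banned sequence /vf/ → illicit
/znbor.ffu/ — violates constraint (iv): syllable 1 coda contains /r/, which is not a licensed coda consonant → illicit

/bjtov/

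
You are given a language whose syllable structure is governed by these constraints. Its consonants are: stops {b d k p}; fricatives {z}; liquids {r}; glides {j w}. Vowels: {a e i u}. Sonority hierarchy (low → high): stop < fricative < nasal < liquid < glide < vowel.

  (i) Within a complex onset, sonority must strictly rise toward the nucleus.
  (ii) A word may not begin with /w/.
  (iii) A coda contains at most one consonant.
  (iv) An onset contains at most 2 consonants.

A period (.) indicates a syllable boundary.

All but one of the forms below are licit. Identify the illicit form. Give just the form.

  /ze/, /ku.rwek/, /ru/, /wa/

/wa/

/ze/ — σ1 onset /z/, coda /∅/ ok → licit
/ku.rwek/ — σ1 onset /k/, coda /∅/ ok; σ2 onset /rw/ (4→5 rises), coda /k/ ok → licit
/ru/ — σ1 onset /r/, coda /∅/ ok → licit
/wa/ — violates constraint (ii): word begins with /w/ → illicit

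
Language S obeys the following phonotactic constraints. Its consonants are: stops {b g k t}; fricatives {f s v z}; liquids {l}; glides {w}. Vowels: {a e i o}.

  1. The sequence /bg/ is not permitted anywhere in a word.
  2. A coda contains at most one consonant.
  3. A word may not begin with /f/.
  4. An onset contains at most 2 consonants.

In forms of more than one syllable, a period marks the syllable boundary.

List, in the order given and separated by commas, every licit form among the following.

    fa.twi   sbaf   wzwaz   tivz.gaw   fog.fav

fa.twi — violates constraint 3: word begins with /f/ → illicit
sbaf — σ1 onset /sb/ (2C), coda /f/ ok → licit
wzwaz — violates constraint 4: syllable 1 onset /wzw/ has 3 consonants (> 2) → illicit
tivz.gaw — violates constraint 2: syllable 1 coda /vz/ has 2 consonants (> 1) → illicit
fog.fav — violates constraint 3: word begins with /f/ → illicit

sbaf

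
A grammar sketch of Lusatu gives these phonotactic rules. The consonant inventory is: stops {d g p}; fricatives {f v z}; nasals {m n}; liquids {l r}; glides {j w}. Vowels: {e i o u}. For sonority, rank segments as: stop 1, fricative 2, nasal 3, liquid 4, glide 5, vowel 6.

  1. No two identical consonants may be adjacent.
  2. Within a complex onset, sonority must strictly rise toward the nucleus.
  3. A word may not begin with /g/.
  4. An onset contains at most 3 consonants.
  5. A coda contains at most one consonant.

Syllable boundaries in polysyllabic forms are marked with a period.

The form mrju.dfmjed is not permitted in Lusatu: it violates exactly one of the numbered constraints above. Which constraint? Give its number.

mrju.dfmjed: syllable 2 onset /dfmj/ has 4 consonants (> 3).
This is a violation of constraint 4: "An onset contains at most 3 consonants."
The remaining constraints (1, 2, 3, 5) are satisfied.

4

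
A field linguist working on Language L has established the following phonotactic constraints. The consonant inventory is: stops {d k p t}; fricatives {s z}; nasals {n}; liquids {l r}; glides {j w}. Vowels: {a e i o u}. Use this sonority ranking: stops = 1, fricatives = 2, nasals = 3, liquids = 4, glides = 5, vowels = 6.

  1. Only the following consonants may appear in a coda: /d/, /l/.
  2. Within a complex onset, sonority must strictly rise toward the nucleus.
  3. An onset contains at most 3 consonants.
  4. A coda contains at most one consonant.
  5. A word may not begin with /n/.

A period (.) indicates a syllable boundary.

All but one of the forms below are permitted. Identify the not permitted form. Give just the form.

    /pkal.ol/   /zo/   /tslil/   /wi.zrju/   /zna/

/pkal.ol/ — violates constraint 2: syllable 1 onset /pk/: /p/ (stop, 1) → /k/ (stop, 1) does not rise → not permitted
/zo/ — σ1 onset /z/, coda /∅/ ok → permitted
/tslil/ — σ1 onset /tsl/ (1→2→4 rises), coda /l/ ok → permitted
/wi.zrju/ — σ1 onset /w/, coda /∅/ ok; σ2 onset /zrj/ (2→4→5 rises), coda /∅/ ok → permitted
/zna/ — σ1 onset /zn/ (2→3 rises), coda /∅/ ok → permitted

/pkal.ol/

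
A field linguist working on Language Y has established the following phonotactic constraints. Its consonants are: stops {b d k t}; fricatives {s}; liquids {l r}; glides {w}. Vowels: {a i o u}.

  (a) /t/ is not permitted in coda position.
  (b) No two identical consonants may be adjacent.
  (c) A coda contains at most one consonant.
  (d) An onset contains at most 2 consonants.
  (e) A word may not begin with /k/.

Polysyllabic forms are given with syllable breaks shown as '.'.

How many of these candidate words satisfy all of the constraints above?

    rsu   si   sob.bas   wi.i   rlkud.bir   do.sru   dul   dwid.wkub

rsu — σ1 onset /rs/ (2C), coda /∅/ ok → phonotactically legal
si — σ1 onset /s/, coda /∅/ ok → phonotactically legal
sob.bas — violates constraint (b): adjacent identical consonants /bb/ → phonotactically illegal
wi.i — σ1 onset /w/, coda /∅/ ok; σ2 onset /∅/, coda /∅/ ok → phonotactically legal
rlkud.bir — violates constraint (d): syllable 1 onset /rlk/ has 3 consonants (> 2) → phonotactically illegal
do.sru — σ1 onset /d/, coda /∅/ ok; σ2 onset /sr/ (2C), coda /∅/ ok → phonotactically legal
dul — σ1 onset /d/, coda /l/ ok → phonotactically legal
dwid.wkub — σ1 onset /dw/ (2C), coda /d/ ok; σ2 onset /wk/ (2C), coda /b/ ok → phonotactically legal
Phonotactically legal: rsu, si, wi.i, do.sru, dul, dwid.wkub → 6.

6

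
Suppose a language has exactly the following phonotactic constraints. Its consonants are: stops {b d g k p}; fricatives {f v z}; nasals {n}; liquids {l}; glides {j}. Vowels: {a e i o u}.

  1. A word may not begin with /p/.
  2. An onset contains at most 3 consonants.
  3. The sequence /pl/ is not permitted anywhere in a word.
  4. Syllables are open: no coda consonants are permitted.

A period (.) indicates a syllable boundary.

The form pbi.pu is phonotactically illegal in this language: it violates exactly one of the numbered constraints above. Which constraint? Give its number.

pbi.pu: word begins with /p/.
This is a violation of constraint 1: "A word may not begin with /p/."
The remaining constraints (2, 3, 4) are satisfied.

1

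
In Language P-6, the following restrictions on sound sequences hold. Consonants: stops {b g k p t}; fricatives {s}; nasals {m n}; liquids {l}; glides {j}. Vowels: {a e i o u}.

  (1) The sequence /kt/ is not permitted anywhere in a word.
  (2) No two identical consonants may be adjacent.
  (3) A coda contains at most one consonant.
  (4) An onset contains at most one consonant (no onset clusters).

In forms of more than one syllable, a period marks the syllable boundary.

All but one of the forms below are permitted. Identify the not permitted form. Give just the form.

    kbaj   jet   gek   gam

kbaj — violates constraint 4: syllable 1 onset /kb/ has 2 consonants (> 1) → not permitted
jet — σ1 onset /j/, coda /t/ ok → permitted
gek — σ1 onset /g/, coda /k/ ok → permitted
gam — σ1 onset /g/, coda /m/ ok → permitted

kbaj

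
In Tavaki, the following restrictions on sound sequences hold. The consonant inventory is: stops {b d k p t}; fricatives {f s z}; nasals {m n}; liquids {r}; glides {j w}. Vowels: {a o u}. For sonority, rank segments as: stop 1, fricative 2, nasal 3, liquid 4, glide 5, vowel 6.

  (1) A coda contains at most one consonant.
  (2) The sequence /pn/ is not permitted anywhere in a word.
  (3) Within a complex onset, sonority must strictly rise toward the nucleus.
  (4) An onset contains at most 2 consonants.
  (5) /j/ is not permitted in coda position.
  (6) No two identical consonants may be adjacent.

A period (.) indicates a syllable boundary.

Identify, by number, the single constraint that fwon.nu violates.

6

fwon.nu: adjacent identical consonants /nn/.
This is a violation of constraint 6: "No two identical consonants may be adjacent."
The remaining constraints (1, 2, 3, 4, 5) are satisfied.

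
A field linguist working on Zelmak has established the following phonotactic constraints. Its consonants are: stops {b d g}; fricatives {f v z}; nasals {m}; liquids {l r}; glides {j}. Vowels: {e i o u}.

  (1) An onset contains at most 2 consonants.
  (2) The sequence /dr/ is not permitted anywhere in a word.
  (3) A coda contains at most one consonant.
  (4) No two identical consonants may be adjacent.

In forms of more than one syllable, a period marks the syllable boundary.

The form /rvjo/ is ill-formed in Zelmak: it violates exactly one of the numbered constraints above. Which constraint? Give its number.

1

/rvjo/: syllable 1 onset /rvj/ has 3 consonants (> 2).
This is a violation of constraint 1: "An onset contains at most 2 consonants."
The remaining constraints (2, 3, 4) are satisfied.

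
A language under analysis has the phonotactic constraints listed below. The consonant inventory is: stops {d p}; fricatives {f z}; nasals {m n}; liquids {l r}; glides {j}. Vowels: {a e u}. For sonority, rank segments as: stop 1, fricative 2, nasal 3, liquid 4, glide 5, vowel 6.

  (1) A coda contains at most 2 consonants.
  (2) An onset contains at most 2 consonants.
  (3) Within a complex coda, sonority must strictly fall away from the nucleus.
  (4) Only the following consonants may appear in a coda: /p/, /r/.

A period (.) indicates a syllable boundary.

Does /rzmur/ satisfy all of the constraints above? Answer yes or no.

/rzmur/ — violates constraint 2: syllable 1 onset /rzm/ has 3 consonants (> 2) → phonotactically illegal

no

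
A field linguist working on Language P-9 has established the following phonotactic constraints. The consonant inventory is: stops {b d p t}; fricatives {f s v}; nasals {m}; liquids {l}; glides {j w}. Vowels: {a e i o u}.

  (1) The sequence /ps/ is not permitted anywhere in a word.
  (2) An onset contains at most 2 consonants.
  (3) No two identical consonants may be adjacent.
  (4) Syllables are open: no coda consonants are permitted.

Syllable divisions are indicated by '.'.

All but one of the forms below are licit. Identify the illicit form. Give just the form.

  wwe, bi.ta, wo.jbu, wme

wwe — violates constraint 3: adjacent identical consonants /ww/ → illicit
bi.ta — σ1 onset /b/, coda /∅/ ok; σ2 onset /t/, coda /∅/ ok → licit
wo.jbu — σ1 onset /w/, coda /∅/ ok; σ2 onset /jb/ (2C), coda /∅/ ok → licit
wme — σ1 onset /wm/ (2C), coda /∅/ ok → licit

wwe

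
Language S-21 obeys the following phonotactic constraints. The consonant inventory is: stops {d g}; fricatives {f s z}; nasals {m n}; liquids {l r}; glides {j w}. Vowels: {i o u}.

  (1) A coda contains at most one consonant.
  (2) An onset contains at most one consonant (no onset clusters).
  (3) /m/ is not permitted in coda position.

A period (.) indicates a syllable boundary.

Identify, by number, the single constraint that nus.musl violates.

1

nus.musl: syllable 2 coda /sl/ has 2 consonants (> 1).
This is a violation of constraint 1: "A coda contains at most one consonant."
The remaining constraints (2, 3) are satisfied.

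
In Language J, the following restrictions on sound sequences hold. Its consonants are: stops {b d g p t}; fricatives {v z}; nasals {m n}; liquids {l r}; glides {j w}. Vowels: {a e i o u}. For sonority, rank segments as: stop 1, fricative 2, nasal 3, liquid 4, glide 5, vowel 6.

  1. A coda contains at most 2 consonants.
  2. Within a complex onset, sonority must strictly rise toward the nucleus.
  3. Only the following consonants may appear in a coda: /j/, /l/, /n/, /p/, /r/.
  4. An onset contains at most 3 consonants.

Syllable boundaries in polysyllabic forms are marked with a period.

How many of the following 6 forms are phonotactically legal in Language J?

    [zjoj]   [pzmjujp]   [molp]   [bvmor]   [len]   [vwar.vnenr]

5

[zjoj] — σ1 onset /zj/ (2→5 rises), coda /j/ ok → phonotactically legal
[pzmjujp] — violates constraint 4: syllable 1 onset /pzmj/ has 4 consonants (> 3) → phonotactically illegal
[molp] — σ1 onset /m/, coda /lp/ (2C) ok → phonotactically legal
[bvmor] — σ1 onset /bvm/ (1→2→3 rises), coda /r/ ok → phonotactically legal
[len] — σ1 onset /l/, coda /n/ ok → phonotactically legal
[vwar.vnenr] — σ1 onset /vw/ (2→5 rises), coda /r/ ok; σ2 onset /vn/ (2→3 rises), coda /nr/ (2C) ok → phonotactically legal
Phonotactically legal: [zjoj], [molp], [bvmor], [len], [vwar.vnenr] → 5.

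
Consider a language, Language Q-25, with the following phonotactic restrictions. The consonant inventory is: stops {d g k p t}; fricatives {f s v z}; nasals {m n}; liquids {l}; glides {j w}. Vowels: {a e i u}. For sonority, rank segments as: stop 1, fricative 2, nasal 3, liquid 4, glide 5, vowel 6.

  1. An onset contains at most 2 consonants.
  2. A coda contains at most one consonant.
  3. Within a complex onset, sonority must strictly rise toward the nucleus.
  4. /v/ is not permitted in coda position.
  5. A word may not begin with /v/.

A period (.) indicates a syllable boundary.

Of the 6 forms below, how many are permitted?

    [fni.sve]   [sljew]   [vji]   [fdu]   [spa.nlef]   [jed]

[fni.sve] — violates constraint 3: syllable 2 onset /sv/: /s/ (fricative, 2) → /v/ (fricative, 2) does not rise → not permitted
[sljew] — violates constraint 1: syllable 1 onset /slj/ has 3 consonants (> 2) → not permitted
[vji] — violates constraint 5: word begins with /v/ → not permitted
[fdu] — violates constraint 3: syllable 1 onset /fd/: /f/ (fricative, 2) → /d/ (stop, 1) does not rise → not permitted
[spa.nlef] — violates constraint 3: syllable 1 onset /sp/: /s/ (fricative, 2) → /p/ (stop, 1) does not rise → not permitted
[jed] — σ1 onset /j/, coda /d/ ok → permitted
Permitted: [jed] → 1.

1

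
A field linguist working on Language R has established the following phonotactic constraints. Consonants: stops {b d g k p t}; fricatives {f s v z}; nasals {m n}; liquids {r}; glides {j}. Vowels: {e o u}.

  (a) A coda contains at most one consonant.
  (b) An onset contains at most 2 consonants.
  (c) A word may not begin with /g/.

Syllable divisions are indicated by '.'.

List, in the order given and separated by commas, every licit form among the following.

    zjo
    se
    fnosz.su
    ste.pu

zjo, se, ste.pu

zjo — σ1 onset /zj/ (2C), coda /∅/ ok → licit
se — σ1 onset /s/, coda /∅/ ok → licit
fnosz.su — violates constraint (a): syllable 1 coda /sz/ has 2 consonants (> 1) → illicit
ste.pu — σ1 onset /st/ (2C), coda /∅/ ok; σ2 onset /p/, coda /∅/ ok → licit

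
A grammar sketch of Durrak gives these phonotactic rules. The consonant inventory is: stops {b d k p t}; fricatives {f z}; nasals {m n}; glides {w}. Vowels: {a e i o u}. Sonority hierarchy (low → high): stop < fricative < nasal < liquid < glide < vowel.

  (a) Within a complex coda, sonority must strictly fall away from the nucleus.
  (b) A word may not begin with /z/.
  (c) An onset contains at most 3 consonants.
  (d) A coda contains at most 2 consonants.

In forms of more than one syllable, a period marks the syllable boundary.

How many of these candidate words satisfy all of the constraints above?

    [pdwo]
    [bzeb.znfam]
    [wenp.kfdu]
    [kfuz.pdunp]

[pdwo] — σ1 onset /pdw/ (3C), coda /∅/ ok → licit
[bzeb.znfam] — σ1 onset /bz/ (2C), coda /b/ ok; σ2 onset /znf/ (3C), coda /m/ ok → licit
[wenp.kfdu] — σ1 onset /w/, coda /np/ (3→1 falls) ok; σ2 onset /kfd/ (3C), coda /∅/ ok → licit
[kfuz.pdunp] — σ1 onset /kf/ (2C), coda /z/ ok; σ2 onset /pd/ (2C), coda /np/ (3→1 falls) ok → licit
Licit: [pdwo], [bzeb.znfam], [wenp.kfdu], [kfuz.pdunp] → 4.

4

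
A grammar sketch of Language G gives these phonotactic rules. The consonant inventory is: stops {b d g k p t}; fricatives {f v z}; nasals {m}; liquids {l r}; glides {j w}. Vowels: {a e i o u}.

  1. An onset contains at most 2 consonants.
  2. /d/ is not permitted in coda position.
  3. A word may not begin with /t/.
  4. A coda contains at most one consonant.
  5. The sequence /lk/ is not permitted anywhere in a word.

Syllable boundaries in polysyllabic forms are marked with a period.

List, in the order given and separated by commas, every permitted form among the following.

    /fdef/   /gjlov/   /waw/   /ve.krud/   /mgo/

/fdef/ — σ1 onset /fd/ (2C), coda /f/ ok → permitted
/gjlov/ — violates constraint 1: syllable 1 onset /gjl/ has 3 consonants (> 2) → not permitted
/waw/ — σ1 onset /w/, coda /w/ ok → permitted
/ve.krud/ — violates constraint 2: syllable 2 coda contains /d/ → not permitted
/mgo/ — σ1 onset /mg/ (2C), coda /∅/ ok → permitted

/fdef/, /waw/, /mgo/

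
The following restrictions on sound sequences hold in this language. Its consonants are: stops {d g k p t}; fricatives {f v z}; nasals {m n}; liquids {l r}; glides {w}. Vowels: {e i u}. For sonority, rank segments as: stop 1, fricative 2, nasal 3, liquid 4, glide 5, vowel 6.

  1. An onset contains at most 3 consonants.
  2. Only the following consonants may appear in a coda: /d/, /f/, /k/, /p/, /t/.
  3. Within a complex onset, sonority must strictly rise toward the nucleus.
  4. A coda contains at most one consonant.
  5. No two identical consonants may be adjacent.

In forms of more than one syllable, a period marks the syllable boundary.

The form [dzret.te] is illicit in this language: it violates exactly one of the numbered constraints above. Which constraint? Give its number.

5

[dzret.te]: adjacent identical consonants /tt/.
This is a violation of constraint 5: "No two identical consonants may be adjacent."
The remaining constraints (1, 2, 3, 4) are satisfied.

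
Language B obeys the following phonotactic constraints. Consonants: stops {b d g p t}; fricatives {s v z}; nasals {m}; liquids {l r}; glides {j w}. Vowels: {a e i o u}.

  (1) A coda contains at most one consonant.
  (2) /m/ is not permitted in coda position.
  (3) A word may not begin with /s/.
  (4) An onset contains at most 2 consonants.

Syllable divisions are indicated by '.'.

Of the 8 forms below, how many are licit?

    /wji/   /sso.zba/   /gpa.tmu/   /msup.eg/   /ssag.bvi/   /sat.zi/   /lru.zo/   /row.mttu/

/wji/ — σ1 onset /wj/ (2C), coda /∅/ ok → licit
/sso.zba/ — violates constraint 3: word begins with /s/ → illicit
/gpa.tmu/ — σ1 onset /gp/ (2C), coda /∅/ ok; σ2 onset /tm/ (2C), coda /∅/ ok → licit
/msup.eg/ — σ1 onset /ms/ (2C), coda /p/ ok; σ2 onset /∅/, coda /g/ ok → licit
/ssag.bvi/ — violates constraint 3: word begins with /s/ → illicit
/sat.zi/ — violates constraint 3: word begins with /s/ → illicit
/lru.zo/ — σ1 onset /lr/ (2C), coda /∅/ ok; σ2 onset /z/, coda /∅/ ok → licit
/row.mttu/ — violates constraint 4: syllable 2 onset /mtt/ has 3 consonants (> 2) → illicit
Licit: /wji/, /gpa.tmu/, /msup.eg/, /lru.zo/ → 4.

4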